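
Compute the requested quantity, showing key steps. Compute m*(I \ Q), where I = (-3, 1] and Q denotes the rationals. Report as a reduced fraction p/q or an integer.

The interval I = (-3, 1] has m(I) = 1 - (-3) = 4 (endpoints are measure-zero, so open/closed/half-open agree). Write I = (I cap Q) u (I \ Q). The rationals in I are countable, so m*(I cap Q) = 0 (cover each rational by intervals whose total length is arbitrarily small). By countable subadditivity m*(I) <= m*(I cap Q) + m*(I \ Q), hence m*(I \ Q) >= m(I) = 4. The reverse inequality m*(I \ Q) <= m*(I) = 4 is trivial since (I \ Q) is a subset of I. Therefore m*(I \ Q) = 4.

4


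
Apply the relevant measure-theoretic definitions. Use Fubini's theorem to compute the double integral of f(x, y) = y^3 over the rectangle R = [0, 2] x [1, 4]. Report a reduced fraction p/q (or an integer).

f(x, y) is a tensor product of a function of x and a function of y, and both factors are bounded continuous (hence Lebesgue integrable) on the rectangle, so Fubini's theorem applies:
  integral_R f d(m x m) = (integral_a1^b1 1 dx) * (integral_a2^b2 y^3 dy).
Inner integral in x: integral_{0}^{2} 1 dx = (2^1 - 0^1)/1
  = 2.
Inner integral in y: integral_{1}^{4} y^3 dy = (4^4 - 1^4)/4
  = 255/4.
Product: (2) * (255/4) = 255/2.

255/2


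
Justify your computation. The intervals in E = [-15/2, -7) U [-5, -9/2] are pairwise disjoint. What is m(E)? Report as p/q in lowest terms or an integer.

For pairwise disjoint intervals, m(union_i I_i) = sum_i m(I_i),
and m is invariant under swapping open/closed endpoints (single points have measure 0).
So m(E) = sum_i (b_i - a_i).
  I_1 has length -7 - (-15/2) = 1/2.
  I_2 has length -9/2 - (-5) = 1/2.
Summing:
  m(E) = 1/2 + 1/2 = 1.

1


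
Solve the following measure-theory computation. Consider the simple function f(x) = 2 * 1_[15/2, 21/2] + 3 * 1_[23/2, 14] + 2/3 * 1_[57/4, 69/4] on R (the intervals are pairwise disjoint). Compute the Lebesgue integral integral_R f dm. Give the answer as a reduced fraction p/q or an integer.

For a simple function f = sum_i c_i * 1_{A_i} with disjoint A_i,
  integral f dm = sum_i c_i * m(A_i).
Lengths of the A_i:
  m(A_1) = 21/2 - 15/2 = 3.
  m(A_2) = 14 - 23/2 = 5/2.
  m(A_3) = 69/4 - 57/4 = 3.
Contributions c_i * m(A_i):
  (2) * (3) = 6.
  (3) * (5/2) = 15/2.
  (2/3) * (3) = 2.
Total: 6 + 15/2 + 2 = 31/2.

31/2


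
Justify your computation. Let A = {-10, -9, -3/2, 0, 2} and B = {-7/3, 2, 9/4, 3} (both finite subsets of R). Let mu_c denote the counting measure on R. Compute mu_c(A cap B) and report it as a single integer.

Counting measure on a finite set equals cardinality. mu_c(A cap B) = |A cap B| (elements appearing in both).
Enumerating the elements of A that also lie in B gives 1 element(s).
So mu_c(A cap B) = 1.

1


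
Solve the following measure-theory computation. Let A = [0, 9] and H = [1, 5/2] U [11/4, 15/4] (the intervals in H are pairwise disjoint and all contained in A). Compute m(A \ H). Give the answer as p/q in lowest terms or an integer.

The ambient interval has length m(A) = 9 - 0 = 9.
Since the holes are disjoint and sit inside A, by finite additivity
  m(H) = sum_i (b_i - a_i), and m(A \ H) = m(A) - m(H).
Computing the hole measures:
  m(H_1) = 5/2 - 1 = 3/2.
  m(H_2) = 15/4 - 11/4 = 1.
Summed: m(H) = 3/2 + 1 = 5/2.
So m(A \ H) = 9 - 5/2 = 13/2.

13/2


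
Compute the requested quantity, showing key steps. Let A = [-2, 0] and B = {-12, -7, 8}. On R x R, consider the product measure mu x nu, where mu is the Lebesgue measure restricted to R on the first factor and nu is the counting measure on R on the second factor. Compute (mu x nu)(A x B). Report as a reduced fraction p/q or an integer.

For a measurable rectangle A x B, the product measure satisfies
  (mu x nu)(A x B) = mu(A) * nu(B).
  mu(A) = 2.
  nu(B) = 3.
  (mu x nu)(A x B) = 2 * 3 = 6.

6


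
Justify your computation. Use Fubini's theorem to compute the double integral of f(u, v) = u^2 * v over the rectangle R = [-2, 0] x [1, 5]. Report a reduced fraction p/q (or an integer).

f(u, v) is a tensor product of a function of u and a function of v, and both factors are bounded continuous (hence Lebesgue integrable) on the rectangle, so Fubini's theorem applies:
  integral_R f d(m x m) = (integral_a1^b1 u^2 du) * (integral_a2^b2 v dv).
Inner integral in u: integral_{-2}^{0} u^2 du = (0^3 - (-2)^3)/3
  = 8/3.
Inner integral in v: integral_{1}^{5} v dv = (5^2 - 1^2)/2
  = 12.
Product: (8/3) * (12) = 32.

32


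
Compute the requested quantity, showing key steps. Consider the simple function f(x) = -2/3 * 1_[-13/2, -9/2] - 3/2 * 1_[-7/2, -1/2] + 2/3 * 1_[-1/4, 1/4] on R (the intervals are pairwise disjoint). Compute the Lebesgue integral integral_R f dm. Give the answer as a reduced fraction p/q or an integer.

For a simple function f = sum_i c_i * 1_{A_i} with disjoint A_i,
  integral f dm = sum_i c_i * m(A_i).
Lengths of the A_i:
  m(A_1) = -9/2 - (-13/2) = 2.
  m(A_2) = -1/2 - (-7/2) = 3.
  m(A_3) = 1/4 - (-1/4) = 1/2.
Contributions c_i * m(A_i):
  (-2/3) * (2) = -4/3.
  (-3/2) * (3) = -9/2.
  (2/3) * (1/2) = 1/3.
Total: -4/3 - 9/2 + 1/3 = -11/2.

-11/2


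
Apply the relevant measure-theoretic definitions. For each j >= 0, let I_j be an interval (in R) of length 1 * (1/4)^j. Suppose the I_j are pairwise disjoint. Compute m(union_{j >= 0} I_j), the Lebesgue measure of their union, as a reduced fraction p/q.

By countable additivity of the Lebesgue measure on pairwise disjoint measurable sets,
  m(union_{j >= 0} I_j) = sum_{j >= 0} m(I_j) = sum_{j >= 0} a * r^j,
  with a = 1 and r = 1/4.
Since 0 < r = 1/4 < 1, the geometric series converges:
  sum_{j >= 0} a * r^j = a / (1 - r).
  = 1 / (1 - 1/4)
  = 1 / (3/4)
  = 4/3.

4/3


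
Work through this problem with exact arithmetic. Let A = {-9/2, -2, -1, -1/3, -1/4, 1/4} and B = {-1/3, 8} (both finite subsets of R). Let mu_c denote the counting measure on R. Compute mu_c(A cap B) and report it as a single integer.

Counting measure on a finite set equals cardinality. mu_c(A cap B) = |A cap B| (elements appearing in both).
Enumerating the elements of A that also lie in B gives 1 element(s).
So mu_c(A cap B) = 1.

1


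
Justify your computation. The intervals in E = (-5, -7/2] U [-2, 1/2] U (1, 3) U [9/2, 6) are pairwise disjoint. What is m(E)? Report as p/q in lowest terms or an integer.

For pairwise disjoint intervals, m(union_i I_i) = sum_i m(I_i),
and m is invariant under swapping open/closed endpoints (single points have measure 0).
So m(E) = sum_i (b_i - a_i).
  I_1 has length -7/2 - (-5) = 3/2.
  I_2 has length 1/2 - (-2) = 5/2.
  I_3 has length 3 - 1 = 2.
  I_4 has length 6 - 9/2 = 3/2.
Summing:
  m(E) = 3/2 + 5/2 + 2 + 3/2 = 15/2.

15/2


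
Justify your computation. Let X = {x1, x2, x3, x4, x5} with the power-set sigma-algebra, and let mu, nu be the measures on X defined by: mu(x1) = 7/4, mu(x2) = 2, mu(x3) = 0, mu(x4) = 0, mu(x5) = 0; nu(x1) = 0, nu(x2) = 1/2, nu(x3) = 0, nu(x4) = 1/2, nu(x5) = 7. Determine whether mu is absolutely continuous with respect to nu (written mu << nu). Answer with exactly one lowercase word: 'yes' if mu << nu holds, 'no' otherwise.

mu << nu means: every nu-null measurable set is also mu-null; equivalently, for every atom x, if nu({x}) = 0 then mu({x}) = 0.
Checking each atom:
  x1: nu = 0, mu = 7/4 > 0 -> violates mu << nu.
  x2: nu = 1/2 > 0 -> no constraint.
  x3: nu = 0, mu = 0 -> consistent with mu << nu.
  x4: nu = 1/2 > 0 -> no constraint.
  x5: nu = 7 > 0 -> no constraint.
The atom(s) x1 violate the condition (nu = 0 but mu > 0). Therefore mu is NOT absolutely continuous w.r.t. nu.

no


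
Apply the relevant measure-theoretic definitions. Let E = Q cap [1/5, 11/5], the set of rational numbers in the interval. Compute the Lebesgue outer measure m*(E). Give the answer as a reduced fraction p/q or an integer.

Q cap [1/5, 11/5] is countable; list its elements as q_1, q_2, ... . Fix eps > 0 and cover the k-th point by an interval of length eps * 2^(-k). The cover has total length eps * sum_{k>=1} 2^(-k) = eps, so by definition of outer measure m*(Q cap [1/5, 11/5]) <= eps. Since eps was arbitrary and m* >= 0, the outer measure is 0.

0


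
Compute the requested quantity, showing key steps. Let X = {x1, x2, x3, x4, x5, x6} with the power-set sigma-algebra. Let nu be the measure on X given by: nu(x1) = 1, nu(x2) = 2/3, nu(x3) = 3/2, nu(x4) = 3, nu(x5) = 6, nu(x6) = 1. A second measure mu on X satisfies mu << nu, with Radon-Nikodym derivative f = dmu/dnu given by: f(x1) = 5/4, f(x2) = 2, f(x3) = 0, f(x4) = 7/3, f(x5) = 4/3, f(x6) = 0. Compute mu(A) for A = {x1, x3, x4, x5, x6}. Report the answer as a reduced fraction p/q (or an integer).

By the defining property of the Radon-Nikodym derivative, for every measurable set A,
  mu(A) = integral_A f dnu.
Since nu is a discrete measure concentrated on the atoms of X, the integral over A reduces to the sum
  mu(A) = sum_{x in A} f(x) * nu({x}).
Computing each term:
  x1: f(x1) * nu(x1) = 5/4 * 1 = 5/4.
  x3: f(x3) * nu(x3) = 0 * 3/2 = 0.
  x4: f(x4) * nu(x4) = 7/3 * 3 = 7.
  x5: f(x5) * nu(x5) = 4/3 * 6 = 8.
  x6: f(x6) * nu(x6) = 0 * 1 = 0.
Summing: mu(A) = 5/4 + 0 + 7 + 8 + 0 = 65/4.

65/4


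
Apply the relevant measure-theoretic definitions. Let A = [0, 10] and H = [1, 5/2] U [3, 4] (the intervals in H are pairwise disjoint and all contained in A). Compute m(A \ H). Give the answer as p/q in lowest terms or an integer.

The ambient interval has length m(A) = 10 - 0 = 10.
Since the holes are disjoint and sit inside A, by finite additivity
  m(H) = sum_i (b_i - a_i), and m(A \ H) = m(A) - m(H).
Computing the hole measures:
  m(H_1) = 5/2 - 1 = 3/2.
  m(H_2) = 4 - 3 = 1.
Summed: m(H) = 3/2 + 1 = 5/2.
So m(A \ H) = 10 - 5/2 = 15/2.

15/2


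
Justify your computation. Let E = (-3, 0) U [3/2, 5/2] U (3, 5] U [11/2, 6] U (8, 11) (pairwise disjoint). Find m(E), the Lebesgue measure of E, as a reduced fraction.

For pairwise disjoint intervals, m(union_i I_i) = sum_i m(I_i),
and m is invariant under swapping open/closed endpoints (single points have measure 0).
So m(E) = sum_i (b_i - a_i).
  I_1 has length 0 - (-3) = 3.
  I_2 has length 5/2 - 3/2 = 1.
  I_3 has length 5 - 3 = 2.
  I_4 has length 6 - 11/2 = 1/2.
  I_5 has length 11 - 8 = 3.
Summing:
  m(E) = 3 + 1 + 2 + 1/2 + 3 = 19/2.

19/2


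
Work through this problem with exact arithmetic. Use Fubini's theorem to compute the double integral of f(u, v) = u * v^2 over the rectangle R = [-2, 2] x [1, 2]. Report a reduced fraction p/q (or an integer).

f(u, v) is a tensor product of a function of u and a function of v, and both factors are bounded continuous (hence Lebesgue integrable) on the rectangle, so Fubini's theorem applies:
  integral_R f d(m x m) = (integral_a1^b1 u du) * (integral_a2^b2 v^2 dv).
Inner integral in u: integral_{-2}^{2} u du = (2^2 - (-2)^2)/2
  = 0.
Inner integral in v: integral_{1}^{2} v^2 dv = (2^3 - 1^3)/3
  = 7/3.
Product: (0) * (7/3) = 0.

0


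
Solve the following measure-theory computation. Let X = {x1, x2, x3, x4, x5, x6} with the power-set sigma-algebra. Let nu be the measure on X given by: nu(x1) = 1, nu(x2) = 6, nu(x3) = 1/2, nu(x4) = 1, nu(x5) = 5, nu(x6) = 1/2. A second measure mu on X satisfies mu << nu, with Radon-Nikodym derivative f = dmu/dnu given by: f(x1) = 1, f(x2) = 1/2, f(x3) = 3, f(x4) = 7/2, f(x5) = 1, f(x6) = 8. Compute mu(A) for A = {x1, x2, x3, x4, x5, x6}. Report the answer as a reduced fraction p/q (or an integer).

By the defining property of the Radon-Nikodym derivative, for every measurable set A,
  mu(A) = integral_A f dnu.
Since nu is a discrete measure concentrated on the atoms of X, the integral over A reduces to the sum
  mu(A) = sum_{x in A} f(x) * nu({x}).
Computing each term:
  x1: f(x1) * nu(x1) = 1 * 1 = 1.
  x2: f(x2) * nu(x2) = 1/2 * 6 = 3.
  x3: f(x3) * nu(x3) = 3 * 1/2 = 3/2.
  x4: f(x4) * nu(x4) = 7/2 * 1 = 7/2.
  x5: f(x5) * nu(x5) = 1 * 5 = 5.
  x6: f(x6) * nu(x6) = 8 * 1/2 = 4.
Summing: mu(A) = 1 + 3 + 3/2 + 7/2 + 5 + 4 = 18.

18


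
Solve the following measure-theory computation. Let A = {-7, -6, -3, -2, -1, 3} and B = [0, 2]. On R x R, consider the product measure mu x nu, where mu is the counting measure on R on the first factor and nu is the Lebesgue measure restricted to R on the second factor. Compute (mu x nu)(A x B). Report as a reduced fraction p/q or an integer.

For a measurable rectangle A x B, the product measure satisfies
  (mu x nu)(A x B) = mu(A) * nu(B).
  mu(A) = 6.
  nu(B) = 2.
  (mu x nu)(A x B) = 6 * 2 = 12.

12


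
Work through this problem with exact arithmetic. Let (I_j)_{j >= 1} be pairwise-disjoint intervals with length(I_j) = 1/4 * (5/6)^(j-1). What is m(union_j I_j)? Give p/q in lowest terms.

By countable additivity of the Lebesgue measure on pairwise disjoint measurable sets,
  m(union_{j >= 1} I_j) = sum_{j >= 1} m(I_j) = sum_{j >= 1} a * r^(j-1),
  with a = 1/4 and r = 5/6.
Since 0 < r = 5/6 < 1, the geometric series converges:
  sum_{j >= 1} a * r^(j-1) = a / (1 - r).
  = 1/4 / (1 - 5/6)
  = 1/4 / (1/6)
  = 3/2.

3/2


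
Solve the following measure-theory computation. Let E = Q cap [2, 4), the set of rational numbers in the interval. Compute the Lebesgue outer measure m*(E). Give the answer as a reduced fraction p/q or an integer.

The set Q cap [2, 4) is countable (a subset of the countable set Q). Lebesgue outer measure of any countable set is 0: each singleton {q} has m*({q}) = 0, and by countable subadditivity m*(union_k {q_k}) <= sum_k m*({q_k}) = sum_k 0 = 0. The reverse inequality m*(E) >= 0 is automatic. So m*(Q cap [2, 4)) = 0.

0


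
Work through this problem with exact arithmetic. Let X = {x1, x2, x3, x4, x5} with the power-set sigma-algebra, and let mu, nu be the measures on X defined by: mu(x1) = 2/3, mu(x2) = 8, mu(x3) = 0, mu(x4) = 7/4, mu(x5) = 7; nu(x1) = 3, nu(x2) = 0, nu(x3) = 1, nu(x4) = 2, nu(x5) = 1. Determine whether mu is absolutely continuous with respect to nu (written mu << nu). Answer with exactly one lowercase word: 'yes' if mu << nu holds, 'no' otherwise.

mu << nu means: every nu-null measurable set is also mu-null; equivalently, for every atom x, if nu({x}) = 0 then mu({x}) = 0.
Checking each atom:
  x1: nu = 3 > 0 -> no constraint.
  x2: nu = 0, mu = 8 > 0 -> violates mu << nu.
  x3: nu = 1 > 0 -> no constraint.
  x4: nu = 2 > 0 -> no constraint.
  x5: nu = 1 > 0 -> no constraint.
The atom(s) x2 violate the condition (nu = 0 but mu > 0). Therefore mu is NOT absolutely continuous w.r.t. nu.

no


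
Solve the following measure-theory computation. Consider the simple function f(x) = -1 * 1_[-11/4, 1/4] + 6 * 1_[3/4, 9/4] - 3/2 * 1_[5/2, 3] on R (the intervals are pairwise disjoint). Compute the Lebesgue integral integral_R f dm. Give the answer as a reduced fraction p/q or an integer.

For a simple function f = sum_i c_i * 1_{A_i} with disjoint A_i,
  integral f dm = sum_i c_i * m(A_i).
Lengths of the A_i:
  m(A_1) = 1/4 - (-11/4) = 3.
  m(A_2) = 9/4 - 3/4 = 3/2.
  m(A_3) = 3 - 5/2 = 1/2.
Contributions c_i * m(A_i):
  (-1) * (3) = -3.
  (6) * (3/2) = 9.
  (-3/2) * (1/2) = -3/4.
Total: -3 + 9 - 3/4 = 21/4.

21/4


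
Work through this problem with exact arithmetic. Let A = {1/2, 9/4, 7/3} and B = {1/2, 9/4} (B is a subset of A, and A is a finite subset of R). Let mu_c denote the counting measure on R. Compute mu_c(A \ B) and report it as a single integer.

Counting measure assigns mu_c(E) = |E| (number of elements) when E is finite. For B subset A, A \ B is the set of elements of A not in B, so |A \ B| = |A| - |B|.
|A| = 3, |B| = 2, so mu_c(A \ B) = 3 - 2 = 1.

1


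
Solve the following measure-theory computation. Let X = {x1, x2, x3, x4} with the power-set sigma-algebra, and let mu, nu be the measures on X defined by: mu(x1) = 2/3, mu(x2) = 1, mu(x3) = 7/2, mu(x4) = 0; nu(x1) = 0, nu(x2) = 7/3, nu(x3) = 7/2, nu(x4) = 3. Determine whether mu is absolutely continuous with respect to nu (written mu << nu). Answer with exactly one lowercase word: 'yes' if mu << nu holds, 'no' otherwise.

mu << nu means: every nu-null measurable set is also mu-null; equivalently, for every atom x, if nu({x}) = 0 then mu({x}) = 0.
Checking each atom:
  x1: nu = 0, mu = 2/3 > 0 -> violates mu << nu.
  x2: nu = 7/3 > 0 -> no constraint.
  x3: nu = 7/2 > 0 -> no constraint.
  x4: nu = 3 > 0 -> no constraint.
The atom(s) x1 violate the condition (nu = 0 but mu > 0). Therefore mu is NOT absolutely continuous w.r.t. nu.

no


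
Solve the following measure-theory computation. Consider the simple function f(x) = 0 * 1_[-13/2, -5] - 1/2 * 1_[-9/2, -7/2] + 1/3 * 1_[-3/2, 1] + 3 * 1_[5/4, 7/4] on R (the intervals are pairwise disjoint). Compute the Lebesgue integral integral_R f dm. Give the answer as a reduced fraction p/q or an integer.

For a simple function f = sum_i c_i * 1_{A_i} with disjoint A_i,
  integral f dm = sum_i c_i * m(A_i).
Lengths of the A_i:
  m(A_1) = -5 - (-13/2) = 3/2.
  m(A_2) = -7/2 - (-9/2) = 1.
  m(A_3) = 1 - (-3/2) = 5/2.
  m(A_4) = 7/4 - 5/4 = 1/2.
Contributions c_i * m(A_i):
  (0) * (3/2) = 0.
  (-1/2) * (1) = -1/2.
  (1/3) * (5/2) = 5/6.
  (3) * (1/2) = 3/2.
Total: 0 - 1/2 + 5/6 + 3/2 = 11/6.

11/6


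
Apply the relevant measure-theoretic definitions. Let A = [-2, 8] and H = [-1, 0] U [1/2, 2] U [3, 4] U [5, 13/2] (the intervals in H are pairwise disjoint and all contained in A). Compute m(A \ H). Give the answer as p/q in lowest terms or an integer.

The ambient interval has length m(A) = 8 - (-2) = 10.
Since the holes are disjoint and sit inside A, by finite additivity
  m(H) = sum_i (b_i - a_i), and m(A \ H) = m(A) - m(H).
Computing the hole measures:
  m(H_1) = 0 - (-1) = 1.
  m(H_2) = 2 - 1/2 = 3/2.
  m(H_3) = 4 - 3 = 1.
  m(H_4) = 13/2 - 5 = 3/2.
Summed: m(H) = 1 + 3/2 + 1 + 3/2 = 5.
So m(A \ H) = 10 - 5 = 5.

5


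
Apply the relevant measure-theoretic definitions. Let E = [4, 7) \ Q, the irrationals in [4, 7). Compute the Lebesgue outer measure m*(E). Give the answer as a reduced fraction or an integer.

The interval I = [4, 7) has m(I) = 7 - 4 = 3 (endpoints are measure-zero, so open/closed/half-open agree). Write I = (I cap Q) u (I \ Q). The rationals in I are countable, so m*(I cap Q) = 0 (cover each rational by intervals whose total length is arbitrarily small). By countable subadditivity m*(I) <= m*(I cap Q) + m*(I \ Q), hence m*(I \ Q) >= m(I) = 3. The reverse inequality m*(I \ Q) <= m*(I) = 3 is trivial since (I \ Q) is a subset of I. Therefore m*(I \ Q) = 3.

3


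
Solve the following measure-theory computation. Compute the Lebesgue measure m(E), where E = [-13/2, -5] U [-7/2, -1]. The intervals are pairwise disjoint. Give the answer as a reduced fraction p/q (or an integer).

For pairwise disjoint intervals, m(union_i I_i) = sum_i m(I_i),
and m is invariant under swapping open/closed endpoints (single points have measure 0).
So m(E) = sum_i (b_i - a_i).
  I_1 has length -5 - (-13/2) = 3/2.
  I_2 has length -1 - (-7/2) = 5/2.
Summing:
  m(E) = 3/2 + 5/2 = 4.

4


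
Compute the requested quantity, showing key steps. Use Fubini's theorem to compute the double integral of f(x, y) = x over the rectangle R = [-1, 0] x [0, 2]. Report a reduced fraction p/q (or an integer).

f(x, y) is a tensor product of a function of x and a function of y, and both factors are bounded continuous (hence Lebesgue integrable) on the rectangle, so Fubini's theorem applies:
  integral_R f d(m x m) = (integral_a1^b1 x dx) * (integral_a2^b2 1 dy).
Inner integral in x: integral_{-1}^{0} x dx = (0^2 - (-1)^2)/2
  = -1/2.
Inner integral in y: integral_{0}^{2} 1 dy = (2^1 - 0^1)/1
  = 2.
Product: (-1/2) * (2) = -1.

-1


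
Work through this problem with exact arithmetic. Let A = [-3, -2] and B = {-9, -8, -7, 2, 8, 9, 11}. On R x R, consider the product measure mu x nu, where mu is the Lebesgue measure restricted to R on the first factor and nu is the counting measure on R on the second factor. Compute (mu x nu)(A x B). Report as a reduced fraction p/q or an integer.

For a measurable rectangle A x B, the product measure satisfies
  (mu x nu)(A x B) = mu(A) * nu(B).
  mu(A) = 1.
  nu(B) = 7.
  (mu x nu)(A x B) = 1 * 7 = 7.

7


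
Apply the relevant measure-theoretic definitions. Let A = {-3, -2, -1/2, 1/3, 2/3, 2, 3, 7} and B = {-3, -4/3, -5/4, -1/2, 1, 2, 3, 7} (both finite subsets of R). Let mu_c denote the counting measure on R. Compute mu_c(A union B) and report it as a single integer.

Counting measure on a finite set equals cardinality. By inclusion-exclusion, |A union B| = |A| + |B| - |A cap B|.
|A| = 8, |B| = 8, |A cap B| = 5.
So mu_c(A union B) = 8 + 8 - 5 = 11.

11


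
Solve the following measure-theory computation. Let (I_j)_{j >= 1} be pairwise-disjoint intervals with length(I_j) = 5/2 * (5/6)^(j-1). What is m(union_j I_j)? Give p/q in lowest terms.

By countable additivity of the Lebesgue measure on pairwise disjoint measurable sets,
  m(union_{j >= 1} I_j) = sum_{j >= 1} m(I_j) = sum_{j >= 1} a * r^(j-1),
  with a = 5/2 and r = 5/6.
Since 0 < r = 5/6 < 1, the geometric series converges:
  sum_{j >= 1} a * r^(j-1) = a / (1 - r).
  = 5/2 / (1 - 5/6)
  = 5/2 / (1/6)
  = 15.

15


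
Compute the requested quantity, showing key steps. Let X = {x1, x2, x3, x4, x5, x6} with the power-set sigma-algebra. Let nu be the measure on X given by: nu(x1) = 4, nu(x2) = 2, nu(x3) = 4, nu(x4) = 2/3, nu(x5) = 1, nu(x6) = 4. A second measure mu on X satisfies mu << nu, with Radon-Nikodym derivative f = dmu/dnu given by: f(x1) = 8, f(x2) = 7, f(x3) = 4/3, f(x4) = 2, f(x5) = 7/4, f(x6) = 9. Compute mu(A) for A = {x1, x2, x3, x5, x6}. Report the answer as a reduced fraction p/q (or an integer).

By the defining property of the Radon-Nikodym derivative, for every measurable set A,
  mu(A) = integral_A f dnu.
Since nu is a discrete measure concentrated on the atoms of X, the integral over A reduces to the sum
  mu(A) = sum_{x in A} f(x) * nu({x}).
Computing each term:
  x1: f(x1) * nu(x1) = 8 * 4 = 32.
  x2: f(x2) * nu(x2) = 7 * 2 = 14.
  x3: f(x3) * nu(x3) = 4/3 * 4 = 16/3.
  x5: f(x5) * nu(x5) = 7/4 * 1 = 7/4.
  x6: f(x6) * nu(x6) = 9 * 4 = 36.
Summing: mu(A) = 32 + 14 + 16/3 + 7/4 + 36 = 1069/12.

1069/12


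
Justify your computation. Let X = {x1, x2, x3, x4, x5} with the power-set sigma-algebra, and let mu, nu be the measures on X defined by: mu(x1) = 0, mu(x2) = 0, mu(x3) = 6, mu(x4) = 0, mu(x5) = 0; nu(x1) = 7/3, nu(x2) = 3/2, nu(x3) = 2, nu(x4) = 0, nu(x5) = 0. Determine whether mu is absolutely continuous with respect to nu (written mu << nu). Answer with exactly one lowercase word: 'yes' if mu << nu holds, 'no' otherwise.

mu << nu means: every nu-null measurable set is also mu-null; equivalently, for every atom x, if nu({x}) = 0 then mu({x}) = 0.
Checking each atom:
  x1: nu = 7/3 > 0 -> no constraint.
  x2: nu = 3/2 > 0 -> no constraint.
  x3: nu = 2 > 0 -> no constraint.
  x4: nu = 0, mu = 0 -> consistent with mu << nu.
  x5: nu = 0, mu = 0 -> consistent with mu << nu.
No atom violates the condition. Therefore mu << nu.

yes


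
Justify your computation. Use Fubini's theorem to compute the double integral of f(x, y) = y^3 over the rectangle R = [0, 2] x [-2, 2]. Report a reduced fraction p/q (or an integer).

f(x, y) is a tensor product of a function of x and a function of y, and both factors are bounded continuous (hence Lebesgue integrable) on the rectangle, so Fubini's theorem applies:
  integral_R f d(m x m) = (integral_a1^b1 1 dx) * (integral_a2^b2 y^3 dy).
Inner integral in x: integral_{0}^{2} 1 dx = (2^1 - 0^1)/1
  = 2.
Inner integral in y: integral_{-2}^{2} y^3 dy = (2^4 - (-2)^4)/4
  = 0.
Product: (2) * (0) = 0.

0


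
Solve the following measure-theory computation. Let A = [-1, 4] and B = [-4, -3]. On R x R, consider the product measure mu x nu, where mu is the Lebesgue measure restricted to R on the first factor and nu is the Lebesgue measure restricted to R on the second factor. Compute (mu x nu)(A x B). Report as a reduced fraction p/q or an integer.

For a measurable rectangle A x B, the product measure satisfies
  (mu x nu)(A x B) = mu(A) * nu(B).
  mu(A) = 5.
  nu(B) = 1.
  (mu x nu)(A x B) = 5 * 1 = 5.

5


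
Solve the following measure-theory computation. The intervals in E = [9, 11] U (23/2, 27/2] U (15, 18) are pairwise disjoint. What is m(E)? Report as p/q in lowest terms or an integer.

For pairwise disjoint intervals, m(union_i I_i) = sum_i m(I_i),
and m is invariant under swapping open/closed endpoints (single points have measure 0).
So m(E) = sum_i (b_i - a_i).
  I_1 has length 11 - 9 = 2.
  I_2 has length 27/2 - 23/2 = 2.
  I_3 has length 18 - 15 = 3.
Summing:
  m(E) = 2 + 2 + 3 = 7.

7


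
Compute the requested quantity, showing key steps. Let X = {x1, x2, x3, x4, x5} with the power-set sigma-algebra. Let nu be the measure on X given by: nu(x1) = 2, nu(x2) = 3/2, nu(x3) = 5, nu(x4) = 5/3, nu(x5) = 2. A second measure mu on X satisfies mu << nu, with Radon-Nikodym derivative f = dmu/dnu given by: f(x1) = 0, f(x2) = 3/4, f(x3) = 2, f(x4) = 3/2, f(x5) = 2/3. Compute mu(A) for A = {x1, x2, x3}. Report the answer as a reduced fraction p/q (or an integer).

By the defining property of the Radon-Nikodym derivative, for every measurable set A,
  mu(A) = integral_A f dnu.
Since nu is a discrete measure concentrated on the atoms of X, the integral over A reduces to the sum
  mu(A) = sum_{x in A} f(x) * nu({x}).
Computing each term:
  x1: f(x1) * nu(x1) = 0 * 2 = 0.
  x2: f(x2) * nu(x2) = 3/4 * 3/2 = 9/8.
  x3: f(x3) * nu(x3) = 2 * 5 = 10.
Summing: mu(A) = 0 + 9/8 + 10 = 89/8.

89/8


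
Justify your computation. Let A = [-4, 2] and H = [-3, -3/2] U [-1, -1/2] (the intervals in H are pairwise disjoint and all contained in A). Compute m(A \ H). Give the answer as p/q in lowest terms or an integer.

The ambient interval has length m(A) = 2 - (-4) = 6.
Since the holes are disjoint and sit inside A, by finite additivity
  m(H) = sum_i (b_i - a_i), and m(A \ H) = m(A) - m(H).
Computing the hole measures:
  m(H_1) = -3/2 - (-3) = 3/2.
  m(H_2) = -1/2 - (-1) = 1/2.
Summed: m(H) = 3/2 + 1/2 = 2.
So m(A \ H) = 6 - 2 = 4.

4


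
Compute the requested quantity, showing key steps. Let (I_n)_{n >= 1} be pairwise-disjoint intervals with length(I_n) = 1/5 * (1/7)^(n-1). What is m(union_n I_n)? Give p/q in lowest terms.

By countable additivity of the Lebesgue measure on pairwise disjoint measurable sets,
  m(union_{n >= 1} I_n) = sum_{n >= 1} m(I_n) = sum_{n >= 1} a * r^(n-1),
  with a = 1/5 and r = 1/7.
Since 0 < r = 1/7 < 1, the geometric series converges:
  sum_{n >= 1} a * r^(n-1) = a / (1 - r).
  = 1/5 / (1 - 1/7)
  = 1/5 / (6/7)
  = 7/30.

7/30


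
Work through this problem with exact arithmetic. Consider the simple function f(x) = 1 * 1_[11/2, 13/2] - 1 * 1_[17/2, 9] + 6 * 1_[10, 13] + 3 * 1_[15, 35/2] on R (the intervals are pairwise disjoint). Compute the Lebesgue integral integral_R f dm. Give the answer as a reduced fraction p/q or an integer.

For a simple function f = sum_i c_i * 1_{A_i} with disjoint A_i,
  integral f dm = sum_i c_i * m(A_i).
Lengths of the A_i:
  m(A_1) = 13/2 - 11/2 = 1.
  m(A_2) = 9 - 17/2 = 1/2.
  m(A_3) = 13 - 10 = 3.
  m(A_4) = 35/2 - 15 = 5/2.
Contributions c_i * m(A_i):
  (1) * (1) = 1.
  (-1) * (1/2) = -1/2.
  (6) * (3) = 18.
  (3) * (5/2) = 15/2.
Total: 1 - 1/2 + 18 + 15/2 = 26.

26


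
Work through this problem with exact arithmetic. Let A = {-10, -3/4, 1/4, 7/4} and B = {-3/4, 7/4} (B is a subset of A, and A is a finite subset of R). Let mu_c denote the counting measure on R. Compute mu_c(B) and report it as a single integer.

Counting measure assigns mu_c(E) = |E| (number of elements) when E is finite.
B has 2 element(s), so mu_c(B) = 2.

2


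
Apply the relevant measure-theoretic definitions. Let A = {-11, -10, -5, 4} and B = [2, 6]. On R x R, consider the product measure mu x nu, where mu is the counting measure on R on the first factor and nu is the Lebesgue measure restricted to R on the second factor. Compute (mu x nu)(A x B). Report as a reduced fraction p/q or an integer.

For a measurable rectangle A x B, the product measure satisfies
  (mu x nu)(A x B) = mu(A) * nu(B).
  mu(A) = 4.
  nu(B) = 4.
  (mu x nu)(A x B) = 4 * 4 = 16.

16


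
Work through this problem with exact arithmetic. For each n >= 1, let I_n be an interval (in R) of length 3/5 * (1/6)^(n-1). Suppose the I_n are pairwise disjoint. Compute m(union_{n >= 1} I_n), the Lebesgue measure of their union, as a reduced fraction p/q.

By countable additivity of the Lebesgue measure on pairwise disjoint measurable sets,
  m(union_{n >= 1} I_n) = sum_{n >= 1} m(I_n) = sum_{n >= 1} a * r^(n-1),
  with a = 3/5 and r = 1/6.
Since 0 < r = 1/6 < 1, the geometric series converges:
  sum_{n >= 1} a * r^(n-1) = a / (1 - r).
  = 3/5 / (1 - 1/6)
  = 3/5 / (5/6)
  = 18/25.

18/25


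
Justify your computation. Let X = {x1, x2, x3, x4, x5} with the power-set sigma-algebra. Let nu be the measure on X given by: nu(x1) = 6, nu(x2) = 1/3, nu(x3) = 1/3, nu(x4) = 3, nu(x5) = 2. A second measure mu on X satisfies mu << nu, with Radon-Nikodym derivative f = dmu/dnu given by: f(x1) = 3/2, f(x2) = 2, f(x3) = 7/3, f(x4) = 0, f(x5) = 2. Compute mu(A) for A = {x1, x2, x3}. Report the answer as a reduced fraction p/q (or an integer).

By the defining property of the Radon-Nikodym derivative, for every measurable set A,
  mu(A) = integral_A f dnu.
Since nu is a discrete measure concentrated on the atoms of X, the integral over A reduces to the sum
  mu(A) = sum_{x in A} f(x) * nu({x}).
Computing each term:
  x1: f(x1) * nu(x1) = 3/2 * 6 = 9.
  x2: f(x2) * nu(x2) = 2 * 1/3 = 2/3.
  x3: f(x3) * nu(x3) = 7/3 * 1/3 = 7/9.
Summing: mu(A) = 9 + 2/3 + 7/9 = 94/9.

94/9


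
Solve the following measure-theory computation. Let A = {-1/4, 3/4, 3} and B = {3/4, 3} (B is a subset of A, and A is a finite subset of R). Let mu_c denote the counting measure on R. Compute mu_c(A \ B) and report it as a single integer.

Counting measure assigns mu_c(E) = |E| (number of elements) when E is finite. For B subset A, A \ B is the set of elements of A not in B, so |A \ B| = |A| - |B|.
|A| = 3, |B| = 2, so mu_c(A \ B) = 3 - 2 = 1.

1


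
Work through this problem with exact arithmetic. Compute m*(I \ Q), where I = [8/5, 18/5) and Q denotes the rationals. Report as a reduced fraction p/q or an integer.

The interval I = [8/5, 18/5) has m(I) = 18/5 - 8/5 = 2 (endpoints are measure-zero, so open/closed/half-open agree). Write I = (I cap Q) u (I \ Q). The rationals in I are countable, so m*(I cap Q) = 0 (cover each rational by intervals whose total length is arbitrarily small). By countable subadditivity m*(I) <= m*(I cap Q) + m*(I \ Q), hence m*(I \ Q) >= m(I) = 2. The reverse inequality m*(I \ Q) <= m*(I) = 2 is trivial since (I \ Q) is a subset of I. Therefore m*(I \ Q) = 2.

2


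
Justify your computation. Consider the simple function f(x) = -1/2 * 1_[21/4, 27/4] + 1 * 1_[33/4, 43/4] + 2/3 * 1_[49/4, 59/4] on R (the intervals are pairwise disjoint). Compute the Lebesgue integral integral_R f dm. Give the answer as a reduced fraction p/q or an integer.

For a simple function f = sum_i c_i * 1_{A_i} with disjoint A_i,
  integral f dm = sum_i c_i * m(A_i).
Lengths of the A_i:
  m(A_1) = 27/4 - 21/4 = 3/2.
  m(A_2) = 43/4 - 33/4 = 5/2.
  m(A_3) = 59/4 - 49/4 = 5/2.
Contributions c_i * m(A_i):
  (-1/2) * (3/2) = -3/4.
  (1) * (5/2) = 5/2.
  (2/3) * (5/2) = 5/3.
Total: -3/4 + 5/2 + 5/3 = 41/12.

41/12


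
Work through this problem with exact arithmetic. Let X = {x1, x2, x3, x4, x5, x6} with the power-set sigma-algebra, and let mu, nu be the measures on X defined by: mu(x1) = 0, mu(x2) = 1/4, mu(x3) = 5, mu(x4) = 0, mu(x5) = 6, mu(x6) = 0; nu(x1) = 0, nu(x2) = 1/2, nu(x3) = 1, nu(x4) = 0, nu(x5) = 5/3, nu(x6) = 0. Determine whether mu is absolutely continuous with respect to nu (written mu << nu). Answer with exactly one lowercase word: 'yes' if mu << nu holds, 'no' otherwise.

mu << nu means: every nu-null measurable set is also mu-null; equivalently, for every atom x, if nu({x}) = 0 then mu({x}) = 0.
Checking each atom:
  x1: nu = 0, mu = 0 -> consistent with mu << nu.
  x2: nu = 1/2 > 0 -> no constraint.
  x3: nu = 1 > 0 -> no constraint.
  x4: nu = 0, mu = 0 -> consistent with mu << nu.
  x5: nu = 5/3 > 0 -> no constraint.
  x6: nu = 0, mu = 0 -> consistent with mu << nu.
No atom violates the condition. Therefore mu << nu.

yes


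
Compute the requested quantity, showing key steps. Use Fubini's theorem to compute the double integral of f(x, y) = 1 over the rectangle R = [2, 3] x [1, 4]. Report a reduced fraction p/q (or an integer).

f(x, y) is a tensor product of a function of x and a function of y, and both factors are bounded continuous (hence Lebesgue integrable) on the rectangle, so Fubini's theorem applies:
  integral_R f d(m x m) = (integral_a1^b1 1 dx) * (integral_a2^b2 1 dy).
Inner integral in x: integral_{2}^{3} 1 dx = (3^1 - 2^1)/1
  = 1.
Inner integral in y: integral_{1}^{4} 1 dy = (4^1 - 1^1)/1
  = 3.
Product: (1) * (3) = 3.

3


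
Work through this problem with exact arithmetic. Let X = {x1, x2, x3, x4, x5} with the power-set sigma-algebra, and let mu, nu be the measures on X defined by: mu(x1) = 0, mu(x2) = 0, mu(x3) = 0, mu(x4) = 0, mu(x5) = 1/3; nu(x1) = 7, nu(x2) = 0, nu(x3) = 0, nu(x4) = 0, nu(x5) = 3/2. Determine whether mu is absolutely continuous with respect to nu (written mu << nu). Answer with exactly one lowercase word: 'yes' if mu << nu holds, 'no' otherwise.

mu << nu means: every nu-null measurable set is also mu-null; equivalently, for every atom x, if nu({x}) = 0 then mu({x}) = 0.
Checking each atom:
  x1: nu = 7 > 0 -> no constraint.
  x2: nu = 0, mu = 0 -> consistent with mu << nu.
  x3: nu = 0, mu = 0 -> consistent with mu << nu.
  x4: nu = 0, mu = 0 -> consistent with mu << nu.
  x5: nu = 3/2 > 0 -> no constraint.
No atom violates the condition. Therefore mu << nu.

yes


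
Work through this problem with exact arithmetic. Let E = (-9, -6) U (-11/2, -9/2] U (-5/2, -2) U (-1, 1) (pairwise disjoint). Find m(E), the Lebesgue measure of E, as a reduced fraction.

For pairwise disjoint intervals, m(union_i I_i) = sum_i m(I_i),
and m is invariant under swapping open/closed endpoints (single points have measure 0).
So m(E) = sum_i (b_i - a_i).
  I_1 has length -6 - (-9) = 3.
  I_2 has length -9/2 - (-11/2) = 1.
  I_3 has length -2 - (-5/2) = 1/2.
  I_4 has length 1 - (-1) = 2.
Summing:
  m(E) = 3 + 1 + 1/2 + 2 = 13/2.

13/2


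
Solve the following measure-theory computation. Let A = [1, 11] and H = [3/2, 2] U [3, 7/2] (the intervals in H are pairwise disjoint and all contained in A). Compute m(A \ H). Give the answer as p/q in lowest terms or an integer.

The ambient interval has length m(A) = 11 - 1 = 10.
Since the holes are disjoint and sit inside A, by finite additivity
  m(H) = sum_i (b_i - a_i), and m(A \ H) = m(A) - m(H).
Computing the hole measures:
  m(H_1) = 2 - 3/2 = 1/2.
  m(H_2) = 7/2 - 3 = 1/2.
Summed: m(H) = 1/2 + 1/2 = 1.
So m(A \ H) = 10 - 1 = 9.

9


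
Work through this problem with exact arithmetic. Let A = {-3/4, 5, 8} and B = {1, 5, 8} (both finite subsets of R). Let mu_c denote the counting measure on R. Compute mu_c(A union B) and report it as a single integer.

Counting measure on a finite set equals cardinality. By inclusion-exclusion, |A union B| = |A| + |B| - |A cap B|.
|A| = 3, |B| = 3, |A cap B| = 2.
So mu_c(A union B) = 3 + 3 - 2 = 4.

4


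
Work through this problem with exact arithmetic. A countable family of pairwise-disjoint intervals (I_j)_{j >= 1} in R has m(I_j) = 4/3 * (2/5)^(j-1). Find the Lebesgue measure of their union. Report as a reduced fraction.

By countable additivity of the Lebesgue measure on pairwise disjoint measurable sets,
  m(union_{j >= 1} I_j) = sum_{j >= 1} m(I_j) = sum_{j >= 1} a * r^(j-1),
  with a = 4/3 and r = 2/5.
Since 0 < r = 2/5 < 1, the geometric series converges:
  sum_{j >= 1} a * r^(j-1) = a / (1 - r).
  = 4/3 / (1 - 2/5)
  = 4/3 / (3/5)
  = 20/9.

20/9


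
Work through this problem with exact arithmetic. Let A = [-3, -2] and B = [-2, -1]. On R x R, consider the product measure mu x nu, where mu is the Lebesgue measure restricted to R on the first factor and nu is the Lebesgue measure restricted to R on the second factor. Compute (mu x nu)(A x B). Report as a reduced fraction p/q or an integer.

For a measurable rectangle A x B, the product measure satisfies
  (mu x nu)(A x B) = mu(A) * nu(B).
  mu(A) = 1.
  nu(B) = 1.
  (mu x nu)(A x B) = 1 * 1 = 1.

1


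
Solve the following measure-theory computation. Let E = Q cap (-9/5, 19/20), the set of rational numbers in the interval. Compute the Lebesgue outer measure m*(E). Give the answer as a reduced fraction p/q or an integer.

E = Q cap (-9/5, 19/20) is a subset of Q, which is countable. Enumerate Q = {q_1, q_2, ...}; for any eps > 0, cover q_k by the open interval (q_k - eps/2^(k+1), q_k + eps/2^(k+1)), of length eps/2^k. The total cover length is sum_{k>=1} eps/2^k = eps. Hence m*(E) <= m*(Q) <= eps for every eps > 0, and since outer measure is non-negative, m*(E) = 0.

0


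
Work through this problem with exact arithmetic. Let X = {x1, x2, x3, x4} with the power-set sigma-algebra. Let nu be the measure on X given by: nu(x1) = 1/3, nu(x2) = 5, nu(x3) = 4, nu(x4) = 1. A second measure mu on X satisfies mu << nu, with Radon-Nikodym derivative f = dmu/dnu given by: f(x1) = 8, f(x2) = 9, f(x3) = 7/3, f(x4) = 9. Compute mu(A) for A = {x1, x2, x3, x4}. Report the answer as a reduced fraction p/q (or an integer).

By the defining property of the Radon-Nikodym derivative, for every measurable set A,
  mu(A) = integral_A f dnu.
Since nu is a discrete measure concentrated on the atoms of X, the integral over A reduces to the sum
  mu(A) = sum_{x in A} f(x) * nu({x}).
Computing each term:
  x1: f(x1) * nu(x1) = 8 * 1/3 = 8/3.
  x2: f(x2) * nu(x2) = 9 * 5 = 45.
  x3: f(x3) * nu(x3) = 7/3 * 4 = 28/3.
  x4: f(x4) * nu(x4) = 9 * 1 = 9.
Summing: mu(A) = 8/3 + 45 + 28/3 + 9 = 66.

66


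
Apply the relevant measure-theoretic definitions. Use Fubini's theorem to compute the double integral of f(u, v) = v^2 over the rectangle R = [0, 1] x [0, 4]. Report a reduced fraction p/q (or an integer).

f(u, v) is a tensor product of a function of u and a function of v, and both factors are bounded continuous (hence Lebesgue integrable) on the rectangle, so Fubini's theorem applies:
  integral_R f d(m x m) = (integral_a1^b1 1 du) * (integral_a2^b2 v^2 dv).
Inner integral in u: integral_{0}^{1} 1 du = (1^1 - 0^1)/1
  = 1.
Inner integral in v: integral_{0}^{4} v^2 dv = (4^3 - 0^3)/3
  = 64/3.
Product: (1) * (64/3) = 64/3.

64/3


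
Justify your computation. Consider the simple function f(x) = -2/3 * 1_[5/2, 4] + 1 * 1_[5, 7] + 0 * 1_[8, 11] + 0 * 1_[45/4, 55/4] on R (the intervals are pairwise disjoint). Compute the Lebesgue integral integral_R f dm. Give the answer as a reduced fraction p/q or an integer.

For a simple function f = sum_i c_i * 1_{A_i} with disjoint A_i,
  integral f dm = sum_i c_i * m(A_i).
Lengths of the A_i:
  m(A_1) = 4 - 5/2 = 3/2.
  m(A_2) = 7 - 5 = 2.
  m(A_3) = 11 - 8 = 3.
  m(A_4) = 55/4 - 45/4 = 5/2.
Contributions c_i * m(A_i):
  (-2/3) * (3/2) = -1.
  (1) * (2) = 2.
  (0) * (3) = 0.
  (0) * (5/2) = 0.
Total: -1 + 2 + 0 + 0 = 1.

1


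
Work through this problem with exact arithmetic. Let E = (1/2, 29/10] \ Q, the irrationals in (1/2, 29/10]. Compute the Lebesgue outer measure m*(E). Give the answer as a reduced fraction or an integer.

The interval I = (1/2, 29/10] has m(I) = 29/10 - 1/2 = 12/5 (endpoints are measure-zero, so open/closed/half-open agree). Write I = (I cap Q) u (I \ Q). The rationals in I are countable, so m*(I cap Q) = 0 (cover each rational by intervals whose total length is arbitrarily small). By countable subadditivity m*(I) <= m*(I cap Q) + m*(I \ Q), hence m*(I \ Q) >= m(I) = 12/5. The reverse inequality m*(I \ Q) <= m*(I) = 12/5 is trivial since (I \ Q) is a subset of I. Therefore m*(I \ Q) = 12/5.

12/5


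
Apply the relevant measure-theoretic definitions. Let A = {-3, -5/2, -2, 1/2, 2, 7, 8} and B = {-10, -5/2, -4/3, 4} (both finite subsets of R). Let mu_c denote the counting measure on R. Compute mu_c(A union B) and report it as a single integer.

Counting measure on a finite set equals cardinality. By inclusion-exclusion, |A union B| = |A| + |B| - |A cap B|.
|A| = 7, |B| = 4, |A cap B| = 1.
So mu_c(A union B) = 7 + 4 - 1 = 10.

10
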